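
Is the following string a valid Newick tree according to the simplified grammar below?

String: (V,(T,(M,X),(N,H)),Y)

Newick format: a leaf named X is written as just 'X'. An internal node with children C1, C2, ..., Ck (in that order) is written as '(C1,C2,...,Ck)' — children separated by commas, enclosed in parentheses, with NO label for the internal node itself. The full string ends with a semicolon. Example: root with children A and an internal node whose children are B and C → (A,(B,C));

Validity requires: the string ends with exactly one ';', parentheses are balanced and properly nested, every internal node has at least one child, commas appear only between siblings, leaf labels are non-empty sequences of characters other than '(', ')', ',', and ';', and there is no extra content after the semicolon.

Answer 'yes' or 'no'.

Answer: no

Derivation:
Input: (V,(T,(M,X),(N,H)),Y)
Paren balance: 4 '(' vs 4 ')' OK
Ends with single ';': False
Full parse: FAILS (must end with ;)
Valid: False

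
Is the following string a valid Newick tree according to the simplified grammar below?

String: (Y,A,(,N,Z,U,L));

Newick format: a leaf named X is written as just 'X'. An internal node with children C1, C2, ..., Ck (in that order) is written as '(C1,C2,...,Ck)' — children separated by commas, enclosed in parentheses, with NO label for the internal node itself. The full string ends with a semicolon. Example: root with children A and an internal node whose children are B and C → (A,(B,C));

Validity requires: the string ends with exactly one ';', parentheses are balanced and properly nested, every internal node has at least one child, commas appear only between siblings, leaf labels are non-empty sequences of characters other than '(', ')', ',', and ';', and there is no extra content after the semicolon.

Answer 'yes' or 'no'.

Answer: no

Derivation:
Input: (Y,A,(,N,Z,U,L));
Paren balance: 2 '(' vs 2 ')' OK
Ends with single ';': True
Full parse: FAILS (empty leaf label at pos 6)
Valid: False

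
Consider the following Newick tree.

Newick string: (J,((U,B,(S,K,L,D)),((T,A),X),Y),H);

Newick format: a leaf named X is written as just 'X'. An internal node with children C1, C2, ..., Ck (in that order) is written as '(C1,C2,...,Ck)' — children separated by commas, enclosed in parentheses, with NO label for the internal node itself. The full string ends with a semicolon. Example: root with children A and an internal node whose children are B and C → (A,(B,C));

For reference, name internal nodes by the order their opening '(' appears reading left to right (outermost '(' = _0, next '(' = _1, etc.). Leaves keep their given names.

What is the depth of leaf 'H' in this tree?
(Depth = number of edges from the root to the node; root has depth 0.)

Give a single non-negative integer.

Answer: 1

Derivation:
Newick: (J,((U,B,(S,K,L,D)),((T,A),X),Y),H);
Naming internals by '(' encounter order: outermost '(' = _0, next = _1, ...
Query node: H
Path from root: _0 -> H
Depth of H: 1 (number of edges from root)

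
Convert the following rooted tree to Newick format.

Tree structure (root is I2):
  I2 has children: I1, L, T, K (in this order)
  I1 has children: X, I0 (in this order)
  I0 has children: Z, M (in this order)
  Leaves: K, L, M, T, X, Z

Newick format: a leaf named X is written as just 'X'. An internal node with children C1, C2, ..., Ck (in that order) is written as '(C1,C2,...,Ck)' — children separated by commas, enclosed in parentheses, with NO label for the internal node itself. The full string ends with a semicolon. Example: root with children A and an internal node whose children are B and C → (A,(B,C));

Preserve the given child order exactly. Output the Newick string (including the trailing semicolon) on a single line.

internal I2 with children ['I1', 'L', 'T', 'K']
  internal I1 with children ['X', 'I0']
    leaf 'X' → 'X'
    internal I0 with children ['Z', 'M']
      leaf 'Z' → 'Z'
      leaf 'M' → 'M'
    → '(Z,M)'
  → '(X,(Z,M))'
  leaf 'L' → 'L'
  leaf 'T' → 'T'
  leaf 'K' → 'K'
→ '((X,(Z,M)),L,T,K)'
Final: ((X,(Z,M)),L,T,K);

Answer: ((X,(Z,M)),L,T,K);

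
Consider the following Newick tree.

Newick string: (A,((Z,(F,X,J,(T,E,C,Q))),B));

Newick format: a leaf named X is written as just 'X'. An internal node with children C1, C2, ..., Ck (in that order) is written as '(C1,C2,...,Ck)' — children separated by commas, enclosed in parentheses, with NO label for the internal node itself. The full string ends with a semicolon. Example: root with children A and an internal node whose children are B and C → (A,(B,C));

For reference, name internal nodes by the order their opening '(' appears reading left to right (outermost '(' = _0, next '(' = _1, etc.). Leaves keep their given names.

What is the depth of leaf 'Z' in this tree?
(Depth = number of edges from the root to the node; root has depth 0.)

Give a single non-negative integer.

Newick: (A,((Z,(F,X,J,(T,E,C,Q))),B));
Naming internals by '(' encounter order: outermost '(' = _0, next = _1, ...
Query node: Z
Path from root: _0 -> _1 -> _2 -> Z
Depth of Z: 3 (number of edges from root)

Answer: 3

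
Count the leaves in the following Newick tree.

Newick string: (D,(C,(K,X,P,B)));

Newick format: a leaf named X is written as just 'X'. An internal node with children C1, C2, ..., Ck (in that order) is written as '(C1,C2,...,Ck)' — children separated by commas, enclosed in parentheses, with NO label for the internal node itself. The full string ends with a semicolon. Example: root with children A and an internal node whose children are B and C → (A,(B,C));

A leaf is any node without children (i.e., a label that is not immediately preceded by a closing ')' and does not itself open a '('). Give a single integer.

Answer: 6

Derivation:
Newick: (D,(C,(K,X,P,B)));
Scan left-to-right; a leaf is any maximal label run not followed by '(':
  pos 1: leaf 'D' → count = 1
  pos 4: leaf 'C' → count = 2
  pos 7: leaf 'K' → count = 3
  pos 9: leaf 'X' → count = 4
  pos 11: leaf 'P' → count = 5
  pos 13: leaf 'B' → count = 6
Total leaves: 6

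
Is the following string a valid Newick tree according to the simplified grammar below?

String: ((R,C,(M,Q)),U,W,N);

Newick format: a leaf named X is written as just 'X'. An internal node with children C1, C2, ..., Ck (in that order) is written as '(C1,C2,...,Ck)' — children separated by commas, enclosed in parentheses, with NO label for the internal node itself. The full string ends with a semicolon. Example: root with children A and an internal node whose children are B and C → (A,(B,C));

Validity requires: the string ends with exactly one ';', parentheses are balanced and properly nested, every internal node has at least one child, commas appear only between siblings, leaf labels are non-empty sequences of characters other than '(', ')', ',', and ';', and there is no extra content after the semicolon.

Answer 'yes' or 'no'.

Answer: yes

Derivation:
Input: ((R,C,(M,Q)),U,W,N);
Paren balance: 3 '(' vs 3 ')' OK
Ends with single ';': True
Full parse: OK
Valid: True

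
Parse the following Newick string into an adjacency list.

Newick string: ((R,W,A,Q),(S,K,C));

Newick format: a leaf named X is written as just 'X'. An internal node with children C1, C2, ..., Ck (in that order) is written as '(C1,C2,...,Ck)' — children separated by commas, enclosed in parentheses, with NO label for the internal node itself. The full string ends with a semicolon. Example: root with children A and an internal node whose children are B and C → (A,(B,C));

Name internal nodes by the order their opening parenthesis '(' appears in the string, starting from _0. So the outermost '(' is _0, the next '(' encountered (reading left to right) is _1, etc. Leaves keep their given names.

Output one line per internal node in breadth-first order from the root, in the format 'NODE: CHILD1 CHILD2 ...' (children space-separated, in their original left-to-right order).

Input: ((R,W,A,Q),(S,K,C));
Scanning left-to-right, naming '(' by encounter order:
  pos 0: '(' -> open internal node _0 (depth 1)
  pos 1: '(' -> open internal node _1 (depth 2)
  pos 9: ')' -> close internal node _1 (now at depth 1)
  pos 11: '(' -> open internal node _2 (depth 2)
  pos 17: ')' -> close internal node _2 (now at depth 1)
  pos 18: ')' -> close internal node _0 (now at depth 0)
Total internal nodes: 3
BFS adjacency from root:
  _0: _1 _2
  _1: R W A Q
  _2: S K C

Answer: _0: _1 _2
_1: R W A Q
_2: S K C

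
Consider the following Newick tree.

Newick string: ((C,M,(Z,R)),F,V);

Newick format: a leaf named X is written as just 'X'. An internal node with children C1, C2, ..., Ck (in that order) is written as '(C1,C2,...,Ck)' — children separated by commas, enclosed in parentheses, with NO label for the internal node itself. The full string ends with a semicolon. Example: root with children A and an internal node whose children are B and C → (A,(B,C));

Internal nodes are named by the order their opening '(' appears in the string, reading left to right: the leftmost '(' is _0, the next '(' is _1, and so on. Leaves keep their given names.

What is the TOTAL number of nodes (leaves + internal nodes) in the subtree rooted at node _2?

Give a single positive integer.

Answer: 3

Derivation:
Newick: ((C,M,(Z,R)),F,V);
Locate _2: it is the '(' at position 6 (the 3rd '(' reading left to right).
Query: subtree rooted at _2
_2: subtree_size = 1 + 2
  Z: subtree_size = 1 + 0
  R: subtree_size = 1 + 0
Total subtree size of _2: 3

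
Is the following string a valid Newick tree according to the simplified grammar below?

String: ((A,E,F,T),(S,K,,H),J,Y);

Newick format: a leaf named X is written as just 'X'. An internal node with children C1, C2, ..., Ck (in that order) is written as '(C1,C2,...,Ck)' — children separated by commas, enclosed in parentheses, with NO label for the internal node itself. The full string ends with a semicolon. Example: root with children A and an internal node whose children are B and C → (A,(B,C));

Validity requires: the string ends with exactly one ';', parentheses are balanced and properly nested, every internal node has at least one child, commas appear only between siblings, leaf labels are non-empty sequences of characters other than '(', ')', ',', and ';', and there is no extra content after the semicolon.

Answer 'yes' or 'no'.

Input: ((A,E,F,T),(S,K,,H),J,Y);
Paren balance: 3 '(' vs 3 ')' OK
Ends with single ';': True
Full parse: FAILS (empty leaf label at pos 16)
Valid: False

Answer: no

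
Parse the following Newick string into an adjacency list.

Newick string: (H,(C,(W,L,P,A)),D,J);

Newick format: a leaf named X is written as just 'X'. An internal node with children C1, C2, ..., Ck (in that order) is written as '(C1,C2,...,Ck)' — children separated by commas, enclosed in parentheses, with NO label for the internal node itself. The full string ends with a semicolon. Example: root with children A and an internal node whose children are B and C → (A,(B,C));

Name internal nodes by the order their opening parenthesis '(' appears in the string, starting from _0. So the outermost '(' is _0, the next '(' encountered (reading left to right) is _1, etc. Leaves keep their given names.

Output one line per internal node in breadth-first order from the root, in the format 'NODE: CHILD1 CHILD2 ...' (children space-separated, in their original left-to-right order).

Answer: _0: H _1 D J
_1: C _2
_2: W L P A

Derivation:
Input: (H,(C,(W,L,P,A)),D,J);
Scanning left-to-right, naming '(' by encounter order:
  pos 0: '(' -> open internal node _0 (depth 1)
  pos 3: '(' -> open internal node _1 (depth 2)
  pos 6: '(' -> open internal node _2 (depth 3)
  pos 14: ')' -> close internal node _2 (now at depth 2)
  pos 15: ')' -> close internal node _1 (now at depth 1)
  pos 20: ')' -> close internal node _0 (now at depth 0)
Total internal nodes: 3
BFS adjacency from root:
  _0: H _1 D J
  _1: C _2
  _2: W L P A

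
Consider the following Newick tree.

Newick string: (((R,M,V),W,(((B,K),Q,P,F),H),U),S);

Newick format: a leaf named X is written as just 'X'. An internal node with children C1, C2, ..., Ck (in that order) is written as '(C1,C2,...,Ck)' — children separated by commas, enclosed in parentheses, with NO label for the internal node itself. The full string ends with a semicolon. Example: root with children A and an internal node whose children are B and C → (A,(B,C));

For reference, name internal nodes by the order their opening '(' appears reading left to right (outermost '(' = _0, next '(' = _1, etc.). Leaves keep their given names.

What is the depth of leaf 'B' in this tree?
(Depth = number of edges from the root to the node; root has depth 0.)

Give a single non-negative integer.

Newick: (((R,M,V),W,(((B,K),Q,P,F),H),U),S);
Naming internals by '(' encounter order: outermost '(' = _0, next = _1, ...
Query node: B
Path from root: _0 -> _1 -> _3 -> _4 -> _5 -> B
Depth of B: 5 (number of edges from root)

Answer: 5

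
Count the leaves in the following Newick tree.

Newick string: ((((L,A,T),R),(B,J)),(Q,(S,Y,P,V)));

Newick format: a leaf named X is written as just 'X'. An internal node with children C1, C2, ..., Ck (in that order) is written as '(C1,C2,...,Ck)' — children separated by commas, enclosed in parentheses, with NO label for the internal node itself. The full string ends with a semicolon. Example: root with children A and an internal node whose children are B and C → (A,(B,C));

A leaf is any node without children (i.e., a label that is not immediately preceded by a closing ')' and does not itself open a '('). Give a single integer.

Newick: ((((L,A,T),R),(B,J)),(Q,(S,Y,P,V)));
Scan left-to-right; a leaf is any maximal label run not followed by '(':
  pos 4: leaf 'L' → count = 1
  pos 6: leaf 'A' → count = 2
  pos 8: leaf 'T' → count = 3
  pos 11: leaf 'R' → count = 4
  pos 15: leaf 'B' → count = 5
  pos 17: leaf 'J' → count = 6
  pos 22: leaf 'Q' → count = 7
  pos 25: leaf 'S' → count = 8
  pos 27: leaf 'Y' → count = 9
  pos 29: leaf 'P' → count = 10
  pos 31: leaf 'V' → count = 11
Total leaves: 11

Answer: 11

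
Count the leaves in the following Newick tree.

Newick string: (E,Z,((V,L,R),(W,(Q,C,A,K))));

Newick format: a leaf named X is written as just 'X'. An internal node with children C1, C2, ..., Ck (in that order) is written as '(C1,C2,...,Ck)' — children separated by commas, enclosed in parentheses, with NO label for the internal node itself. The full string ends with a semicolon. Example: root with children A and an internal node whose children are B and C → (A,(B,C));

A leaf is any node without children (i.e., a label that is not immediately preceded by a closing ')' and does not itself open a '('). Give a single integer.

Answer: 10

Derivation:
Newick: (E,Z,((V,L,R),(W,(Q,C,A,K))));
Scan left-to-right; a leaf is any maximal label run not followed by '(':
  pos 1: leaf 'E' → count = 1
  pos 3: leaf 'Z' → count = 2
  pos 7: leaf 'V' → count = 3
  pos 9: leaf 'L' → count = 4
  pos 11: leaf 'R' → count = 5
  pos 15: leaf 'W' → count = 6
  pos 18: leaf 'Q' → count = 7
  pos 20: leaf 'C' → count = 8
  pos 22: leaf 'A' → count = 9
  pos 24: leaf 'K' → count = 10
Total leaves: 10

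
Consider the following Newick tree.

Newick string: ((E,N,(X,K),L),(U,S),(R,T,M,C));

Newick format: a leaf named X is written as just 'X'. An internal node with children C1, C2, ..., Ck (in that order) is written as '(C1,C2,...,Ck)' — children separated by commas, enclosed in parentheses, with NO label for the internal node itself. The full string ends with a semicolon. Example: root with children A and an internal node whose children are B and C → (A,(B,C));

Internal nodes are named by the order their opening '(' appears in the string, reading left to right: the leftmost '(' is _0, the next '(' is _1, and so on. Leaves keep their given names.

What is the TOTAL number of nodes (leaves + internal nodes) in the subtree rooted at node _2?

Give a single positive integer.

Newick: ((E,N,(X,K),L),(U,S),(R,T,M,C));
Locate _2: it is the '(' at position 6 (the 3rd '(' reading left to right).
Query: subtree rooted at _2
_2: subtree_size = 1 + 2
  X: subtree_size = 1 + 0
  K: subtree_size = 1 + 0
Total subtree size of _2: 3

Answer: 3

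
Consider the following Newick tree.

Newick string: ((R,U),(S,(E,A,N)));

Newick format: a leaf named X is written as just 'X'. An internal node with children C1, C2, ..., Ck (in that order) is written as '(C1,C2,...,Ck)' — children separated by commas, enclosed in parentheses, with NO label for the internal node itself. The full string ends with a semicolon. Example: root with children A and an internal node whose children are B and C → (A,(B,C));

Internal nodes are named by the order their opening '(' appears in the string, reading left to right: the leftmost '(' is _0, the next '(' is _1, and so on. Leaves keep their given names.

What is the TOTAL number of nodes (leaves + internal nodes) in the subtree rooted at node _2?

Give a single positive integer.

Answer: 6

Derivation:
Newick: ((R,U),(S,(E,A,N)));
Locate _2: it is the '(' at position 7 (the 3rd '(' reading left to right).
Query: subtree rooted at _2
_2: subtree_size = 1 + 5
  S: subtree_size = 1 + 0
  _3: subtree_size = 1 + 3
    E: subtree_size = 1 + 0
    A: subtree_size = 1 + 0
    N: subtree_size = 1 + 0
Total subtree size of _2: 6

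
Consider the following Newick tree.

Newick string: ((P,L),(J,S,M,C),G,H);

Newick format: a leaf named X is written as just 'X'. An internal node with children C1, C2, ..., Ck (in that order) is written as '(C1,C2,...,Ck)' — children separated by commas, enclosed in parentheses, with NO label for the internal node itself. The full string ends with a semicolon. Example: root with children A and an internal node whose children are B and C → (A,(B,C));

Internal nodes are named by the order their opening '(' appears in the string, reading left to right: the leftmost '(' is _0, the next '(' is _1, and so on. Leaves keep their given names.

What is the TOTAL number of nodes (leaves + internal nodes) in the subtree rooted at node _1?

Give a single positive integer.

Answer: 3

Derivation:
Newick: ((P,L),(J,S,M,C),G,H);
Locate _1: it is the '(' at position 1 (the 2nd '(' reading left to right).
Query: subtree rooted at _1
_1: subtree_size = 1 + 2
  P: subtree_size = 1 + 0
  L: subtree_size = 1 + 0
Total subtree size of _1: 3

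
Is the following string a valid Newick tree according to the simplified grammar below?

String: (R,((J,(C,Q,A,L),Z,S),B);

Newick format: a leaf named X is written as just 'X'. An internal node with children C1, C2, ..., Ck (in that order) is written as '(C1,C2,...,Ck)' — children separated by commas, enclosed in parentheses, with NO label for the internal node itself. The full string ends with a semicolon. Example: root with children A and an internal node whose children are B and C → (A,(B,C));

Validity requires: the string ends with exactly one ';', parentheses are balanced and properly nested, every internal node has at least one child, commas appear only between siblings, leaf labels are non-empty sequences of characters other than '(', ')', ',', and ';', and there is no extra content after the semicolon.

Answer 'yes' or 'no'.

Answer: no

Derivation:
Input: (R,((J,(C,Q,A,L),Z,S),B);
Paren balance: 4 '(' vs 3 ')' MISMATCH
Ends with single ';': True
Full parse: FAILS (expected , or ) at pos 24)
Valid: False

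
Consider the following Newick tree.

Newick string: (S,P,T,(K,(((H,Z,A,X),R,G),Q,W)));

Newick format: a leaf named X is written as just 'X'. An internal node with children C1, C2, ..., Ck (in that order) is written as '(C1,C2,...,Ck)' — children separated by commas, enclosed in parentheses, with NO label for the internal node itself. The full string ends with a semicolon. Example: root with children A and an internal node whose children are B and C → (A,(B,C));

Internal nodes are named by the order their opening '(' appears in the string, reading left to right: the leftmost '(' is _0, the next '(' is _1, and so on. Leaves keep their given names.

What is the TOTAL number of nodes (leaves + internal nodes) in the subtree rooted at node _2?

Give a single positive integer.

Newick: (S,P,T,(K,(((H,Z,A,X),R,G),Q,W)));
Locate _2: it is the '(' at position 10 (the 3rd '(' reading left to right).
Query: subtree rooted at _2
_2: subtree_size = 1 + 10
  _3: subtree_size = 1 + 7
    _4: subtree_size = 1 + 4
      H: subtree_size = 1 + 0
      Z: subtree_size = 1 + 0
      A: subtree_size = 1 + 0
      X: subtree_size = 1 + 0
    R: subtree_size = 1 + 0
    G: subtree_size = 1 + 0
  Q: subtree_size = 1 + 0
  W: subtree_size = 1 + 0
Total subtree size of _2: 11

Answer: 11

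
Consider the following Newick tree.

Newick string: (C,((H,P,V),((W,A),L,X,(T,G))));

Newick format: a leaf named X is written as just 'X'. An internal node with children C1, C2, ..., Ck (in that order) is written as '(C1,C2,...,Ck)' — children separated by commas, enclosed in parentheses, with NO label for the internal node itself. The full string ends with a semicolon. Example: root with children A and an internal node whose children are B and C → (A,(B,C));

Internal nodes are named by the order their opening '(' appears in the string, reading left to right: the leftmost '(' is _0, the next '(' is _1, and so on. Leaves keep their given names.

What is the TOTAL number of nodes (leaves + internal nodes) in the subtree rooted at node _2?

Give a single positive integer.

Answer: 4

Derivation:
Newick: (C,((H,P,V),((W,A),L,X,(T,G))));
Locate _2: it is the '(' at position 4 (the 3rd '(' reading left to right).
Query: subtree rooted at _2
_2: subtree_size = 1 + 3
  H: subtree_size = 1 + 0
  P: subtree_size = 1 + 0
  V: subtree_size = 1 + 0
Total subtree size of _2: 4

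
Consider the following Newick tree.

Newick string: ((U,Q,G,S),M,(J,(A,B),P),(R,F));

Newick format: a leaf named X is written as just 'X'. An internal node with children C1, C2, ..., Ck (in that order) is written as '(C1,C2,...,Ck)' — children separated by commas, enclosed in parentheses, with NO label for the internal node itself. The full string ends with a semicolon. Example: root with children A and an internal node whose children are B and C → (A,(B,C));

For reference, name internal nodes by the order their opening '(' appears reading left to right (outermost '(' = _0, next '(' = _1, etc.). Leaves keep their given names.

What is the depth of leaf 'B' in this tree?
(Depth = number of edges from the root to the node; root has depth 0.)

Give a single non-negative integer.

Newick: ((U,Q,G,S),M,(J,(A,B),P),(R,F));
Naming internals by '(' encounter order: outermost '(' = _0, next = _1, ...
Query node: B
Path from root: _0 -> _2 -> _3 -> B
Depth of B: 3 (number of edges from root)

Answer: 3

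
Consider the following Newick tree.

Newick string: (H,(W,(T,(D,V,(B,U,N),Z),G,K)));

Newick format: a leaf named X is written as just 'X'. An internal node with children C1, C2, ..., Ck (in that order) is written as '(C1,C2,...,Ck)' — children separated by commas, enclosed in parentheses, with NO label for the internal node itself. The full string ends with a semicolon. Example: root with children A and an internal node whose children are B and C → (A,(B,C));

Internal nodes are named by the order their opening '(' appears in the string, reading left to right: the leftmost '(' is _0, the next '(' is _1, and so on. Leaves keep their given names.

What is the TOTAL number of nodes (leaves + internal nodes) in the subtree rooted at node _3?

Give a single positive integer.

Newick: (H,(W,(T,(D,V,(B,U,N),Z),G,K)));
Locate _3: it is the '(' at position 9 (the 4th '(' reading left to right).
Query: subtree rooted at _3
_3: subtree_size = 1 + 7
  D: subtree_size = 1 + 0
  V: subtree_size = 1 + 0
  _4: subtree_size = 1 + 3
    B: subtree_size = 1 + 0
    U: subtree_size = 1 + 0
    N: subtree_size = 1 + 0
  Z: subtree_size = 1 + 0
Total subtree size of _3: 8

Answer: 8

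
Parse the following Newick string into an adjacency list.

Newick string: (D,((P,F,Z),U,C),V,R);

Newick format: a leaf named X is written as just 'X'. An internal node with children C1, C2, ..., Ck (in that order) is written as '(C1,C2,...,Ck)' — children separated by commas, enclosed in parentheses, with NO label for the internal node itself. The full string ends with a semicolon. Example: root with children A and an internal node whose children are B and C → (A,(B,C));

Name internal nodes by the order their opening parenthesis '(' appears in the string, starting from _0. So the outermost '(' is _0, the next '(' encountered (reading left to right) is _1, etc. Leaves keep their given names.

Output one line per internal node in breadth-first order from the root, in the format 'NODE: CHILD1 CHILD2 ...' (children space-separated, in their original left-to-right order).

Answer: _0: D _1 V R
_1: _2 U C
_2: P F Z

Derivation:
Input: (D,((P,F,Z),U,C),V,R);
Scanning left-to-right, naming '(' by encounter order:
  pos 0: '(' -> open internal node _0 (depth 1)
  pos 3: '(' -> open internal node _1 (depth 2)
  pos 4: '(' -> open internal node _2 (depth 3)
  pos 10: ')' -> close internal node _2 (now at depth 2)
  pos 15: ')' -> close internal node _1 (now at depth 1)
  pos 20: ')' -> close internal node _0 (now at depth 0)
Total internal nodes: 3
BFS adjacency from root:
  _0: D _1 V R
  _1: _2 U C
  _2: P F Z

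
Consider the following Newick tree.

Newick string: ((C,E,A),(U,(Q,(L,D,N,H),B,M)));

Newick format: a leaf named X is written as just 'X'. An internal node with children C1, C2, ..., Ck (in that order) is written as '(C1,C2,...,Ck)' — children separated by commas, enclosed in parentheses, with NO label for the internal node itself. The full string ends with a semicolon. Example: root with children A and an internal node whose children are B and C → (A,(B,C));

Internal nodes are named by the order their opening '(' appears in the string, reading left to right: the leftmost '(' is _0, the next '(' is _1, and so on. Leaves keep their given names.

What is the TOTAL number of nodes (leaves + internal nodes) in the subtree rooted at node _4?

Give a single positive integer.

Answer: 5

Derivation:
Newick: ((C,E,A),(U,(Q,(L,D,N,H),B,M)));
Locate _4: it is the '(' at position 15 (the 5th '(' reading left to right).
Query: subtree rooted at _4
_4: subtree_size = 1 + 4
  L: subtree_size = 1 + 0
  D: subtree_size = 1 + 0
  N: subtree_size = 1 + 0
  H: subtree_size = 1 + 0
Total subtree size of _4: 5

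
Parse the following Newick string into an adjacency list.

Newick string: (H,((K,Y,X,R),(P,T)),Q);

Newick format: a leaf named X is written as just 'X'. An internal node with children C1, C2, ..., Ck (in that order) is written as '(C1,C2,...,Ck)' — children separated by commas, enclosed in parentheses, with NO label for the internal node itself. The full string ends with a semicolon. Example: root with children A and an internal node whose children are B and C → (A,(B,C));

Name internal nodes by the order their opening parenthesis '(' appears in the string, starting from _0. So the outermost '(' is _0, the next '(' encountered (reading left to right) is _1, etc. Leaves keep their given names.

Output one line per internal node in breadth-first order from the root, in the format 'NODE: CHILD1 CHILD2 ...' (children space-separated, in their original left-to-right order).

Input: (H,((K,Y,X,R),(P,T)),Q);
Scanning left-to-right, naming '(' by encounter order:
  pos 0: '(' -> open internal node _0 (depth 1)
  pos 3: '(' -> open internal node _1 (depth 2)
  pos 4: '(' -> open internal node _2 (depth 3)
  pos 12: ')' -> close internal node _2 (now at depth 2)
  pos 14: '(' -> open internal node _3 (depth 3)
  pos 18: ')' -> close internal node _3 (now at depth 2)
  pos 19: ')' -> close internal node _1 (now at depth 1)
  pos 22: ')' -> close internal node _0 (now at depth 0)
Total internal nodes: 4
BFS adjacency from root:
  _0: H _1 Q
  _1: _2 _3
  _2: K Y X R
  _3: P T

Answer: _0: H _1 Q
_1: _2 _3
_2: K Y X R
_3: P T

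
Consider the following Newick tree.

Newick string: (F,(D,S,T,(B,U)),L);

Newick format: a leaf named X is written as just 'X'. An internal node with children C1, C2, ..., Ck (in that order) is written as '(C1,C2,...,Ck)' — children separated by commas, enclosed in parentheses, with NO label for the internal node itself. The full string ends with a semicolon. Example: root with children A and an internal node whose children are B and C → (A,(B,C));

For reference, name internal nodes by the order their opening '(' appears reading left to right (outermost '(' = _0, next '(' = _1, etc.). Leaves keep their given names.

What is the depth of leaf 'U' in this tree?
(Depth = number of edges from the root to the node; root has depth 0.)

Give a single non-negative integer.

Answer: 3

Derivation:
Newick: (F,(D,S,T,(B,U)),L);
Naming internals by '(' encounter order: outermost '(' = _0, next = _1, ...
Query node: U
Path from root: _0 -> _1 -> _2 -> U
Depth of U: 3 (number of edges from root)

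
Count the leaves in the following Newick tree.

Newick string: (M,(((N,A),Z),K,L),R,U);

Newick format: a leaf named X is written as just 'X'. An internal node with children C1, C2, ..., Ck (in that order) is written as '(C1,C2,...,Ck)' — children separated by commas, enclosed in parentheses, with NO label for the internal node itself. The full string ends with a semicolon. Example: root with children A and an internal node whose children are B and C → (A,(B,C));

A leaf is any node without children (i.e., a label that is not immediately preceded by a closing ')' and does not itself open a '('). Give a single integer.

Newick: (M,(((N,A),Z),K,L),R,U);
Scan left-to-right; a leaf is any maximal label run not followed by '(':
  pos 1: leaf 'M' → count = 1
  pos 6: leaf 'N' → count = 2
  pos 8: leaf 'A' → count = 3
  pos 11: leaf 'Z' → count = 4
  pos 14: leaf 'K' → count = 5
  pos 16: leaf 'L' → count = 6
  pos 19: leaf 'R' → count = 7
  pos 21: leaf 'U' → count = 8
Total leaves: 8

Answer: 8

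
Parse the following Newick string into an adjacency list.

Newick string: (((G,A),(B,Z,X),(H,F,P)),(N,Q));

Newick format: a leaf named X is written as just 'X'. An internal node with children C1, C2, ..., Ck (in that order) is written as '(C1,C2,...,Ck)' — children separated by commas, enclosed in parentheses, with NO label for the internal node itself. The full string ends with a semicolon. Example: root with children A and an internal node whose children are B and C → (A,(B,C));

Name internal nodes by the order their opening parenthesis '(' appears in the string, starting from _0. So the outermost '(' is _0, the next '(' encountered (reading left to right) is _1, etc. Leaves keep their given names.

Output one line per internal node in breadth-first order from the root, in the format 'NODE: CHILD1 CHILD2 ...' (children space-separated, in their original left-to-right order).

Input: (((G,A),(B,Z,X),(H,F,P)),(N,Q));
Scanning left-to-right, naming '(' by encounter order:
  pos 0: '(' -> open internal node _0 (depth 1)
  pos 1: '(' -> open internal node _1 (depth 2)
  pos 2: '(' -> open internal node _2 (depth 3)
  pos 6: ')' -> close internal node _2 (now at depth 2)
  pos 8: '(' -> open internal node _3 (depth 3)
  pos 14: ')' -> close internal node _3 (now at depth 2)
  pos 16: '(' -> open internal node _4 (depth 3)
  pos 22: ')' -> close internal node _4 (now at depth 2)
  pos 23: ')' -> close internal node _1 (now at depth 1)
  pos 25: '(' -> open internal node _5 (depth 2)
  pos 29: ')' -> close internal node _5 (now at depth 1)
  pos 30: ')' -> close internal node _0 (now at depth 0)
Total internal nodes: 6
BFS adjacency from root:
  _0: _1 _5
  _1: _2 _3 _4
  _5: N Q
  _2: G A
  _3: B Z X
  _4: H F P

Answer: _0: _1 _5
_1: _2 _3 _4
_5: N Q
_2: G A
_3: B Z X
_4: H F P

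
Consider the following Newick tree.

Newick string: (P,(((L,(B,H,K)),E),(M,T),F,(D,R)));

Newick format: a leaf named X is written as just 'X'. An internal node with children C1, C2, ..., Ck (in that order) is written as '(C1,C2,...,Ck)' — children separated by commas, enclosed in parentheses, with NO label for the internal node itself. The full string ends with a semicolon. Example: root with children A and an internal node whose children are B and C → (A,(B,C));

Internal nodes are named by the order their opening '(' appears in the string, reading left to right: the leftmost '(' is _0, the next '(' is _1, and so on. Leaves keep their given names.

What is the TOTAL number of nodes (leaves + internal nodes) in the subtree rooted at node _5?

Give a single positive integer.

Answer: 3

Derivation:
Newick: (P,(((L,(B,H,K)),E),(M,T),F,(D,R)));
Locate _5: it is the '(' at position 20 (the 6th '(' reading left to right).
Query: subtree rooted at _5
_5: subtree_size = 1 + 2
  M: subtree_size = 1 + 0
  T: subtree_size = 1 + 0
Total subtree size of _5: 3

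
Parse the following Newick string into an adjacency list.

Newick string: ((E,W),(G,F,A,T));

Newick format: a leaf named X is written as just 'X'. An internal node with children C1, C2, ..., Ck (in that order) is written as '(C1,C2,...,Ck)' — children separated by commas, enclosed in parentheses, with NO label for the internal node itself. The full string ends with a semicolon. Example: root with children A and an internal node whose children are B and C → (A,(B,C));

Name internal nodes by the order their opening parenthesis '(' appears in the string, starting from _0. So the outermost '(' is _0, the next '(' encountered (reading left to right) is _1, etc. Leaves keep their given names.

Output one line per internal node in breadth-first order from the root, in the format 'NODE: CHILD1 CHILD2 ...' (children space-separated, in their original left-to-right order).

Answer: _0: _1 _2
_1: E W
_2: G F A T

Derivation:
Input: ((E,W),(G,F,A,T));
Scanning left-to-right, naming '(' by encounter order:
  pos 0: '(' -> open internal node _0 (depth 1)
  pos 1: '(' -> open internal node _1 (depth 2)
  pos 5: ')' -> close internal node _1 (now at depth 1)
  pos 7: '(' -> open internal node _2 (depth 2)
  pos 15: ')' -> close internal node _2 (now at depth 1)
  pos 16: ')' -> close internal node _0 (now at depth 0)
Total internal nodes: 3
BFS adjacency from root:
  _0: _1 _2
  _1: E W
  _2: G F A T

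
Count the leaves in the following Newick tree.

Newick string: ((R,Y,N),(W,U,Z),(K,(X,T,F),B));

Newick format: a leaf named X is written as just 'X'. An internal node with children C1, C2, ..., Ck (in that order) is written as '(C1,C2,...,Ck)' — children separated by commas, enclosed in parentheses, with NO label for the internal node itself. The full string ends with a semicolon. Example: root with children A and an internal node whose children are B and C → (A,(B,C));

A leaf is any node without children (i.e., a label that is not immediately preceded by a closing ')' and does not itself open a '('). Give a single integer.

Answer: 11

Derivation:
Newick: ((R,Y,N),(W,U,Z),(K,(X,T,F),B));
Scan left-to-right; a leaf is any maximal label run not followed by '(':
  pos 2: leaf 'R' → count = 1
  pos 4: leaf 'Y' → count = 2
  pos 6: leaf 'N' → count = 3
  pos 10: leaf 'W' → count = 4
  pos 12: leaf 'U' → count = 5
  pos 14: leaf 'Z' → count = 6
  pos 18: leaf 'K' → count = 7
  pos 21: leaf 'X' → count = 8
  pos 23: leaf 'T' → count = 9
  pos 25: leaf 'F' → count = 10
  pos 28: leaf 'B' → count = 11
Total leaves: 11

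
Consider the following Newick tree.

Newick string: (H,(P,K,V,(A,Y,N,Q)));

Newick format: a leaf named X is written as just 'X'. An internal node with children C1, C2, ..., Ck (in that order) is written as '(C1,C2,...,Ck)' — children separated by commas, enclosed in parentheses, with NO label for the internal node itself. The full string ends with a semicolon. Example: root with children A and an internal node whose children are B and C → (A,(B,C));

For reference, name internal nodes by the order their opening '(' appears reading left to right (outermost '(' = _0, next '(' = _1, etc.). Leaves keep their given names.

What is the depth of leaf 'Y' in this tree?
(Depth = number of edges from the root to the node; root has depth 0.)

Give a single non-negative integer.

Answer: 3

Derivation:
Newick: (H,(P,K,V,(A,Y,N,Q)));
Naming internals by '(' encounter order: outermost '(' = _0, next = _1, ...
Query node: Y
Path from root: _0 -> _1 -> _2 -> Y
Depth of Y: 3 (number of edges from root)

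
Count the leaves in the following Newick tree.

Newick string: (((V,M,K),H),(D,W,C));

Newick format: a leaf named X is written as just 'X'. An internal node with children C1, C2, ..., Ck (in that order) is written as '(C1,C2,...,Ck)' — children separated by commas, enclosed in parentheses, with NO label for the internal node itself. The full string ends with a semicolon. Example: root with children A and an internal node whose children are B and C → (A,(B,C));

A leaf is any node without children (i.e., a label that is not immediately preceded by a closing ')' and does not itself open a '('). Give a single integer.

Newick: (((V,M,K),H),(D,W,C));
Scan left-to-right; a leaf is any maximal label run not followed by '(':
  pos 3: leaf 'V' → count = 1
  pos 5: leaf 'M' → count = 2
  pos 7: leaf 'K' → count = 3
  pos 10: leaf 'H' → count = 4
  pos 14: leaf 'D' → count = 5
  pos 16: leaf 'W' → count = 6
  pos 18: leaf 'C' → count = 7
Total leaves: 7

Answer: 7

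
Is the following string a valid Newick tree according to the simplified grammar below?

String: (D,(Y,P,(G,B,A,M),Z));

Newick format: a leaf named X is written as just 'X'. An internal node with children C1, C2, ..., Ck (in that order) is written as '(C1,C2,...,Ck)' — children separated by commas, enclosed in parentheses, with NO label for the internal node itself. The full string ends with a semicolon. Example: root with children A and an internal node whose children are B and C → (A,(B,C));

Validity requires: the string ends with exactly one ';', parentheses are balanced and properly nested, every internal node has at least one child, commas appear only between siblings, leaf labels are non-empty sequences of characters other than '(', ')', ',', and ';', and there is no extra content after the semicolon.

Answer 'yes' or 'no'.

Answer: yes

Derivation:
Input: (D,(Y,P,(G,B,A,M),Z));
Paren balance: 3 '(' vs 3 ')' OK
Ends with single ';': True
Full parse: OK
Valid: True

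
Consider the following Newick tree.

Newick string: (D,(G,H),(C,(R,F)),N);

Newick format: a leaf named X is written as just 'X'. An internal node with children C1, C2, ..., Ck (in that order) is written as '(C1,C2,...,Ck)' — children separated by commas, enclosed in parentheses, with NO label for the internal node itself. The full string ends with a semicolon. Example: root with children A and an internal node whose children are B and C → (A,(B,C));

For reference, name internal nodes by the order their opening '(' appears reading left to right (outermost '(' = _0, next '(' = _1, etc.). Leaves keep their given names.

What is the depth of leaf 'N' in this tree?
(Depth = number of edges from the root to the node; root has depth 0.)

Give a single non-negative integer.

Newick: (D,(G,H),(C,(R,F)),N);
Naming internals by '(' encounter order: outermost '(' = _0, next = _1, ...
Query node: N
Path from root: _0 -> N
Depth of N: 1 (number of edges from root)

Answer: 1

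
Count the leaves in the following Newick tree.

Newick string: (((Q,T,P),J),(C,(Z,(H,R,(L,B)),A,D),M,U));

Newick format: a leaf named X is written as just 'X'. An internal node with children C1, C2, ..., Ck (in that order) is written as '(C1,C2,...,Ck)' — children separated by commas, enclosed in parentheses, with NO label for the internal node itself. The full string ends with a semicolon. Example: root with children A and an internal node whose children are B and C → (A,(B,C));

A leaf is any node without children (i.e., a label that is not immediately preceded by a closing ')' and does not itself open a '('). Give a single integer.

Answer: 14

Derivation:
Newick: (((Q,T,P),J),(C,(Z,(H,R,(L,B)),A,D),M,U));
Scan left-to-right; a leaf is any maximal label run not followed by '(':
  pos 3: leaf 'Q' → count = 1
  pos 5: leaf 'T' → count = 2
  pos 7: leaf 'P' → count = 3
  pos 10: leaf 'J' → count = 4
  pos 14: leaf 'C' → count = 5
  pos 17: leaf 'Z' → count = 6
  pos 20: leaf 'H' → count = 7
  pos 22: leaf 'R' → count = 8
  pos 25: leaf 'L' → count = 9
  pos 27: leaf 'B' → count = 10
  pos 31: leaf 'A' → count = 11
  pos 33: leaf 'D' → count = 12
  pos 36: leaf 'M' → count = 13
  pos 38: leaf 'U' → count = 14
Total leaves: 14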